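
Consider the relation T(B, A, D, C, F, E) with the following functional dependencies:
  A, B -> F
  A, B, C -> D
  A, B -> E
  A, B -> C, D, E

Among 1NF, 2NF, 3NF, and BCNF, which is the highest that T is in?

Candidate key: {A, B}. Prime attributes: {A, B}.
The left-hand side of every FD is a superkey, so BCNF is satisfied.

BCNF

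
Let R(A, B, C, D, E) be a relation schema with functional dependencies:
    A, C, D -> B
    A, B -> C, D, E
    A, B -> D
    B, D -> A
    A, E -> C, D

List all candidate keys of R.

{A, B}⁺ = {A, B, C, D, E} — all of the relation — so {A, B} is a candidate key.
{A, E}⁺ = {A, B, C, D, E} — all of the relation — so {A, E} is a candidate key.
{B, D}⁺ = {A, B, C, D, E} — all of the relation — so {B, D} is a candidate key.
{A, C, D}⁺ = {A, B, C, D, E} — all of the relation — so {A, C, D} is a candidate key.
Any other superkey properly contains one of these, so there are no further candidate keys.

{A, B}, {A, C, D}, {A, E}, {B, D}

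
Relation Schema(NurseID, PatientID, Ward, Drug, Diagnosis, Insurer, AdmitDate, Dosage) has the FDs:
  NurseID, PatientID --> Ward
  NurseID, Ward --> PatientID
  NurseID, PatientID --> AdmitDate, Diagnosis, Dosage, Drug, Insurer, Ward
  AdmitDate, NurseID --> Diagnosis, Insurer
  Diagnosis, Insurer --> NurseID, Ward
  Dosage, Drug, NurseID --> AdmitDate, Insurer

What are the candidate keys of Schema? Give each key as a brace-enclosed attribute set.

{AdmitDate, NurseID}⁺ = {AdmitDate, Diagnosis, Dosage, Drug, Insurer, NurseID, PatientID, Ward} — all of the relation — so {AdmitDate, NurseID} is a candidate key.
{Diagnosis, Insurer}⁺ = {AdmitDate, Diagnosis, Dosage, Drug, Insurer, NurseID, PatientID, Ward} — all of the relation — so {Diagnosis, Insurer} is a candidate key.
{NurseID, PatientID}⁺ = {AdmitDate, Diagnosis, Dosage, Drug, Insurer, NurseID, PatientID, Ward} — all of the relation — so {NurseID, PatientID} is a candidate key.
{NurseID, Ward}⁺ = {AdmitDate, Diagnosis, Dosage, Drug, Insurer, NurseID, PatientID, Ward} — all of the relation — so {NurseID, Ward} is a candidate key.
{Dosage, Drug, NurseID}⁺ = {AdmitDate, Diagnosis, Dosage, Drug, Insurer, NurseID, PatientID, Ward} — all of the relation — so {Dosage, Drug, NurseID} is a candidate key.
No proper subset of any of these is a key, and no other minimal superkey exists.

{AdmitDate, NurseID}, {Diagnosis, Insurer}, {Dosage, Drug, NurseID}, {NurseID, PatientID}, {NurseID, Ward}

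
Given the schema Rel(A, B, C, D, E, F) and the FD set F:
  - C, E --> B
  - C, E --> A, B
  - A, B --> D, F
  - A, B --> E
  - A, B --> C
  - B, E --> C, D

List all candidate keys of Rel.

{A, B}, {B, E}, {C, E}

{A, B}⁺ = {A, B, C, D, E, F}, which is every attribute, so {A, B} is a candidate key.
{B, E}⁺ = {A, B, C, D, E, F}, which is every attribute, so {B, E} is a candidate key.
{C, E}⁺ = {A, B, C, D, E, F}, which is every attribute, so {C, E} is a candidate key.
Any other superkey properly contains one of these, so there are no further candidate keys.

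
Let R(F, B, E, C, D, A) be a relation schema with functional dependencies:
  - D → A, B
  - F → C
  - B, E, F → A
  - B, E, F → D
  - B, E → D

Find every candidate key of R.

No FD produces {E, F}, so they must be in every candidate key.
{B, E, F} is a candidate key since {B, E, F}⁺ = {A, B, C, D, E, F} covers every attribute.
{D, E, F} is a candidate key since {D, E, F}⁺ = {A, B, C, D, E, F} covers every attribute.
No proper subset of any of these is a key, and no other minimal superkey exists.

{B, E, F}, {D, E, F}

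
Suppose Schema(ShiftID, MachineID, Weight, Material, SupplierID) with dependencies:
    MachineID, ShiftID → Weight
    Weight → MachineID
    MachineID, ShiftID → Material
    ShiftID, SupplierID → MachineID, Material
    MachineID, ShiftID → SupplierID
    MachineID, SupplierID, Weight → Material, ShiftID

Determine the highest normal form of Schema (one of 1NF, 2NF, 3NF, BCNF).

3NF

Candidate keys: {MachineID, ShiftID}, {ShiftID, SupplierID}, {ShiftID, Weight}, {SupplierID, Weight}. Prime attributes: {MachineID, ShiftID, SupplierID, Weight}.
For Weight → MachineID we have {Weight}⁺ = {MachineID, Weight}; {Weight} is not a superkey, so BCNF fails.
Since {MachineID} ⊆ prime attributes and every other non-superkey FD also has a prime right side, the schema is in 3NF.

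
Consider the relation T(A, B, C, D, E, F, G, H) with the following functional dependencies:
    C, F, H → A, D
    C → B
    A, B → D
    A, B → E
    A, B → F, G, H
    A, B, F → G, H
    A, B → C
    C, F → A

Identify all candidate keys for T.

{A, B} is a candidate key since {A, B}⁺ = {A, B, C, D, E, F, G, H} covers every attribute.
{A, C} is a candidate key since {A, C}⁺ = {A, B, C, D, E, F, G, H} covers every attribute.
{C, F} is a candidate key since {C, F}⁺ = {A, B, C, D, E, F, G, H} covers every attribute.
No proper subset of any of these is a key, and no other minimal superkey exists.

{A, B}, {A, C}, {C, F}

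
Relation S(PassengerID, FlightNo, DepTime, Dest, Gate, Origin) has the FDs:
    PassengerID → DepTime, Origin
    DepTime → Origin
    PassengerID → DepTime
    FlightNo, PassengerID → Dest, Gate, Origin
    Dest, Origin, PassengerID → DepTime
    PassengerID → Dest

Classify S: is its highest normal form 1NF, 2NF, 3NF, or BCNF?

1NF

Candidate key: {FlightNo, PassengerID}. Prime attributes: {FlightNo, PassengerID}.
PassengerID → DepTime, Origin: {PassengerID}⁺ = {DepTime, Dest, Origin, PassengerID}, which is not all of the attributes, so the left side is not a superkey — BCNF is violated.
Because {DepTime, Origin} are non-prime and the left side of PassengerID → DepTime, Origin is not a superkey, the relation is not in 3NF.
{PassengerID} is a proper subset of the key {FlightNo, PassengerID}, and {PassengerID}⁺ contains the non-prime attributes {DepTime, Dest, Origin} — a partial dependency, so 2NF is violated.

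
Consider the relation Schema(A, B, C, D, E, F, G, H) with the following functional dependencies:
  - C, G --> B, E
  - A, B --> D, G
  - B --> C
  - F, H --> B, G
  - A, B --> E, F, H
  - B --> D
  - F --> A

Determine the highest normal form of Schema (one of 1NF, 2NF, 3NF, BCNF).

1NF

Candidate keys: {A, B}, {A, C, G}, {B, F}, {C, F, G}, {F, H}. Prime attributes: {A, B, C, F, G, H}.
For C, G --> B, E we have {C, G}⁺ = {B, C, D, E, G}; {C, G} is not a superkey, so BCNF fails.
C, G --> B, E determines the non-prime attribute {E} from a non-superkey — 3NF is violated.
{B} is a proper subset of the key {A, B}, and {B}⁺ contains the non-prime attribute {D} — a partial dependency, so 2NF is violated.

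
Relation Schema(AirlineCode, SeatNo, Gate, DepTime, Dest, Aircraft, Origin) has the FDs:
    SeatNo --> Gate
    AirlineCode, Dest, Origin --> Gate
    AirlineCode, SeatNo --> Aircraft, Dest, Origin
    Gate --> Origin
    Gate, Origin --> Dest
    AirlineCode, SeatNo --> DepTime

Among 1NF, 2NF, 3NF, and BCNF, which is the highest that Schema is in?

1NF

Candidate key: {AirlineCode, SeatNo}. Prime attributes: {AirlineCode, SeatNo}.
SeatNo --> Gate: {SeatNo}⁺ = {Dest, Gate, Origin, SeatNo}, which is not all of the attributes, so the left side is not a superkey — BCNF is violated.
SeatNo --> Gate determines the non-prime attribute {Gate} from a non-superkey — 3NF is violated.
The proper key subset {SeatNo} of {AirlineCode, SeatNo} determines non-prime {Dest, Gate, Origin}, so the relation is not even in 2NF.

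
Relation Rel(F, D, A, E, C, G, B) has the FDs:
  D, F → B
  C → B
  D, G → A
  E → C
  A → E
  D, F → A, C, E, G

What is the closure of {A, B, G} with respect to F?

Start with {A, B, G}.
A → E applies; add {E} → now {A, B, E, G}.
E → C applies; add {C} → now {A, B, C, E, G}.
No further FD applies.

{A, B, C, E, G}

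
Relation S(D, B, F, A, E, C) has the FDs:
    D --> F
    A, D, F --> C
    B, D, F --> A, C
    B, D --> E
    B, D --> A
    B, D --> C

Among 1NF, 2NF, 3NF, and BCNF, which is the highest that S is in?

1NF

Candidate key: {B, D}. Prime attributes: {B, D}.
D --> F: {D}⁺ = {D, F}, which is not all of the attributes, so the left side is not a superkey — BCNF is violated.
Because {F} is non-prime and the left side of D --> F is not a superkey, the relation is not in 3NF.
The proper key subset {D} of {B, D} determines non-prime {F}, so the relation is not even in 2NF.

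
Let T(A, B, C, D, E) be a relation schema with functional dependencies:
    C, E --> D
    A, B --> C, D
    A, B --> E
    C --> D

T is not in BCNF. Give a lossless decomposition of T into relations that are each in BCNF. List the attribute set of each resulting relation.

Candidate key of the original relation: {A, B}.
{A, B, C, D, E}: {C, E} determines {C, D, E} here but is not a superkey — split on C, E --> D, giving {C, D, E} and {A, B, C, E}.
{C, D, E}: {C} determines {C, D} here but is not a superkey — split on C --> D, giving {C, D} and {C, E}.
{C, D}: every determinant is a superkey — BCNF.
{C, E}: every determinant is a superkey — BCNF.
{A, B, C, E}: every determinant is a superkey — BCNF.

{A, B, C, E}; {C, D}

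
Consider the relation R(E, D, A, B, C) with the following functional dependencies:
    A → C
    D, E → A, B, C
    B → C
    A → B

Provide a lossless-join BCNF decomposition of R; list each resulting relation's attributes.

Candidate key of the original relation: {D, E}.
In {A, B, C, D, E}, {A} is not a superkey ({A}⁺ restricted to this set is {A, B, C}), so split on A → B, C into {A, B, C} and {A, D, E}.
In {A, B, C}, {B} is not a superkey ({B}⁺ restricted to this set is {B, C}), so split on B → C into {B, C} and {A, B}.
{B, C} is in BCNF.
{A, B} is in BCNF.
{A, D, E} is in BCNF.

{A, B}; {A, D, E}; {B, C}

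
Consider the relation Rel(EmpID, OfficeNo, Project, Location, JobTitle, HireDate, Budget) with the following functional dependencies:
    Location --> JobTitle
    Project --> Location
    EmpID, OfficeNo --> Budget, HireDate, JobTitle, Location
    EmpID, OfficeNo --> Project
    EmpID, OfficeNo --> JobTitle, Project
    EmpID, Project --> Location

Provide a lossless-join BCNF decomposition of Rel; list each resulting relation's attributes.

{Budget, EmpID, HireDate, OfficeNo, Project}; {JobTitle, Location}; {Location, Project}

Candidate key of the original relation: {EmpID, OfficeNo}.
In {Budget, EmpID, HireDate, JobTitle, Location, OfficeNo, Project}, {Location} is not a superkey ({Location}⁺ restricted to this set is {JobTitle, Location}), so split on Location --> JobTitle into {JobTitle, Location} and {Budget, EmpID, HireDate, Location, OfficeNo, Project}.
{JobTitle, Location} is in BCNF.
In {Budget, EmpID, HireDate, Location, OfficeNo, Project}, {Project} is not a superkey ({Project}⁺ restricted to this set is {Location, Project}), so split on Project --> Location into {Location, Project} and {Budget, EmpID, HireDate, OfficeNo, Project}.
{Location, Project} is in BCNF.
{Budget, EmpID, HireDate, OfficeNo, Project} is in BCNF.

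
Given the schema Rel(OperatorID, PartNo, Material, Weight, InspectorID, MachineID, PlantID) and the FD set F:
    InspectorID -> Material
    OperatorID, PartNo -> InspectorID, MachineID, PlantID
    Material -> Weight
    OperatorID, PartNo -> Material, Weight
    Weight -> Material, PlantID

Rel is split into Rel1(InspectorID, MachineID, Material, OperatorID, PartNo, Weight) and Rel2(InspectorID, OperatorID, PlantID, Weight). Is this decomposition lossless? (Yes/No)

Yes

The shared attributes are {InspectorID, OperatorID, Weight} and {InspectorID, OperatorID, Weight}⁺ = {InspectorID, Material, OperatorID, PlantID, Weight}.
Rel2 is contained in that closure, so Rel1 ∩ Rel2 -> Rel2 holds and the join is lossless.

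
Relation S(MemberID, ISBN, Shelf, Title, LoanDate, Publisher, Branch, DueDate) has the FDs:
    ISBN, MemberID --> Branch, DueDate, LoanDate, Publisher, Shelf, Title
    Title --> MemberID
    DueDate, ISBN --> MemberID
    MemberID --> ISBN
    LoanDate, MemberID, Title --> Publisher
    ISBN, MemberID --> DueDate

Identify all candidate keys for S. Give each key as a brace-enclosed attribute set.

{DueDate, ISBN}, {MemberID}, {Title}

{MemberID} is a candidate key since {MemberID}⁺ = {Branch, DueDate, ISBN, LoanDate, MemberID, Publisher, Shelf, Title} covers every attribute.
{Title} is a candidate key since {Title}⁺ = {Branch, DueDate, ISBN, LoanDate, MemberID, Publisher, Shelf, Title} covers every attribute.
{DueDate, ISBN} is a candidate key since {DueDate, ISBN}⁺ = {Branch, DueDate, ISBN, LoanDate, MemberID, Publisher, Shelf, Title} covers every attribute.
No proper subset of any of these is a key, and no other minimal superkey exists.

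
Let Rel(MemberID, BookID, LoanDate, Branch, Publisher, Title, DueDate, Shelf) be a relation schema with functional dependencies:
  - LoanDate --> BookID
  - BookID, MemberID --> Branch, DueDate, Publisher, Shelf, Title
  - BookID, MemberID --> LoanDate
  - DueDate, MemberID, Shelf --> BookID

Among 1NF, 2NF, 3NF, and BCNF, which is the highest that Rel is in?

Candidate keys: {BookID, MemberID}, {DueDate, MemberID, Shelf}, {LoanDate, MemberID}. Prime attributes: {BookID, DueDate, LoanDate, MemberID, Shelf}.
For LoanDate --> BookID we have {LoanDate}⁺ = {BookID, LoanDate}; {LoanDate} is not a superkey, so BCNF fails.
But every attribute on its right side ({BookID}) is prime, and the same holds for every other non-superkey FD, so 3NF still holds.

3NF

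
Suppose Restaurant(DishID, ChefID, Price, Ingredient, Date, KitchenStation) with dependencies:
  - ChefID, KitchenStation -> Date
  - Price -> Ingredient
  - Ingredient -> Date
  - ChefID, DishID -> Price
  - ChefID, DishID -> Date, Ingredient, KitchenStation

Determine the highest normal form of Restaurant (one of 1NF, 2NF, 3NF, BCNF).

Candidate key: {ChefID, DishID}. Prime attributes: {ChefID, DishID}.
For ChefID, KitchenStation -> Date we have {ChefID, KitchenStation}⁺ = {ChefID, Date, KitchenStation}; {ChefID, KitchenStation} is not a superkey, so BCNF fails.
ChefID, KitchenStation -> Date has non-prime {Date} on the right and a non-superkey on the left, so 3NF fails.
Checking every proper subset of each key, none determines a non-prime attribute — 2NF is satisfied.

2NF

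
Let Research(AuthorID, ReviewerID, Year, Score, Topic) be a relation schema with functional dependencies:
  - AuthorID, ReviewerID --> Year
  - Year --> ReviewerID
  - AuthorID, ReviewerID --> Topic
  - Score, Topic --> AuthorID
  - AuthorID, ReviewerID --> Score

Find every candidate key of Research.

{AuthorID, ReviewerID}, {AuthorID, Year}, {ReviewerID, Score, Topic}, {Score, Topic, Year}

{AuthorID, ReviewerID}⁺ = {AuthorID, ReviewerID, Score, Topic, Year}, which is every attribute, so {AuthorID, ReviewerID} is a candidate key.
{AuthorID, Year}⁺ = {AuthorID, ReviewerID, Score, Topic, Year}, which is every attribute, so {AuthorID, Year} is a candidate key.
{ReviewerID, Score, Topic}⁺ = {AuthorID, ReviewerID, Score, Topic, Year}, which is every attribute, so {ReviewerID, Score, Topic} is a candidate key.
{Score, Topic, Year}⁺ = {AuthorID, ReviewerID, Score, Topic, Year}, which is every attribute, so {Score, Topic, Year} is a candidate key.
No proper subset of any of these is a key, and no other minimal superkey exists.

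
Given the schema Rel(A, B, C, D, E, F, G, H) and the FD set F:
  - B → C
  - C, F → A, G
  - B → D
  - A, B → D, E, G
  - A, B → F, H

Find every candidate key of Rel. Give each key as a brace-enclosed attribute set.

{A, B}, {B, F}

{B} never appears on the right of any FD, so every key must include it.
{A, B} is a candidate key since {A, B}⁺ = {A, B, C, D, E, F, G, H} covers every attribute.
{B, F} is a candidate key since {B, F}⁺ = {A, B, C, D, E, F, G, H} covers every attribute.
Any other superkey properly contains one of these, so there are no further candidate keys.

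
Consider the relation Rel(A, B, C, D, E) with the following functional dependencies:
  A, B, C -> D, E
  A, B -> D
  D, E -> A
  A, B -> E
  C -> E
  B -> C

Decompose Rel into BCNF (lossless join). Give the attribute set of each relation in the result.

Candidate keys of the original relation: {A, B}, {B, D}.
{A, B, C, D, E}: {D, E} determines {A, D, E} here but is not a superkey — split on D, E -> A, giving {A, D, E} and {B, C, D, E}.
{A, D, E} is in BCNF.
{B, C, D, E}: {C} determines {C, E} here but is not a superkey — split on C -> E, giving {C, E} and {B, C, D}.
{C, E} is in BCNF.
{B, C, D}: {B} determines {B, C} here but is not a superkey — split on B -> C, giving {B, C} and {B, D}.
{B, C} is in BCNF.
{B, D} is in BCNF.

{A, D, E}; {B, C}; {B, D}; {C, E}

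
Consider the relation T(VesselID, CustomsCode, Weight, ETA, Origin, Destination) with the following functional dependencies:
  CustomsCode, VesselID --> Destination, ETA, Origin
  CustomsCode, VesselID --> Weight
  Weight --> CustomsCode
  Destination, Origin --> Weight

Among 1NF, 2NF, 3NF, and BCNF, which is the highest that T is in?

3NF

Candidate keys: {CustomsCode, VesselID}, {Destination, Origin, VesselID}, {VesselID, Weight}. Prime attributes: {CustomsCode, Destination, Origin, VesselID, Weight}.
Weight --> CustomsCode breaks BCNF: {Weight}⁺ = {CustomsCode, Weight}, so {Weight} is not a superkey.
Since {CustomsCode} ⊆ prime attributes and every other non-superkey FD also has a prime right side, the schema is in 3NF.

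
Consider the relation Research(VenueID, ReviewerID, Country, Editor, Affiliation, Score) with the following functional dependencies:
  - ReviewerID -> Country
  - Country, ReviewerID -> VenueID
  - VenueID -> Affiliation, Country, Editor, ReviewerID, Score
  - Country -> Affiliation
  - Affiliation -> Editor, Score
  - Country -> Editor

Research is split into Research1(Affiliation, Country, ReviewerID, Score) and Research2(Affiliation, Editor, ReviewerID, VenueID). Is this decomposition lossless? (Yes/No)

Common attributes: {Affiliation, ReviewerID}; their closure is {Affiliation, Country, Editor, ReviewerID, Score, VenueID}.
Since Research1 ⊆ {Affiliation, Country, Editor, ReviewerID, Score, VenueID}, the intersection is a superkey of Research1; the decomposition is lossless.

Yes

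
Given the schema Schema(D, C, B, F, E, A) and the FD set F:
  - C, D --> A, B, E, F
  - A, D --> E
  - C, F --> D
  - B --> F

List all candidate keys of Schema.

{B, C}, {C, D}, {C, F}

No FD produces {C}, so it must be in every candidate key.
{B, C}⁺ = {A, B, C, D, E, F} — all of the relation — so {B, C} is a candidate key.
{C, D}⁺ = {A, B, C, D, E, F} — all of the relation — so {C, D} is a candidate key.
{C, F}⁺ = {A, B, C, D, E, F} — all of the relation — so {C, F} is a candidate key.
No proper subset of any of these is a key, and no other minimal superkey exists.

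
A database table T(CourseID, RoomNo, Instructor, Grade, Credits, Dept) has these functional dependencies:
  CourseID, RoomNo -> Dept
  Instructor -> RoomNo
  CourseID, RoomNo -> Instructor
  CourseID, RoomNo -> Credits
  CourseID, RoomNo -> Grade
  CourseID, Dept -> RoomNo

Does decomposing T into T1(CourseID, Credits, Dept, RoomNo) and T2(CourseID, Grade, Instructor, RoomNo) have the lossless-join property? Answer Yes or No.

Yes

Common attributes: {CourseID, RoomNo}; their closure is {CourseID, Credits, Dept, Grade, Instructor, RoomNo}.
This includes all of T1, so the common attributes are a superkey of T1 — the join is lossless.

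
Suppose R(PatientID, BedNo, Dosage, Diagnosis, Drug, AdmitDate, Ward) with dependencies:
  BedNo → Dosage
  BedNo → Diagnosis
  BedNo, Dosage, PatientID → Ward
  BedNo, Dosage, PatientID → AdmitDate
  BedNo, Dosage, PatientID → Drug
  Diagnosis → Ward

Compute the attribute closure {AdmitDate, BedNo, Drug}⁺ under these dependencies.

Start with {AdmitDate, BedNo, Drug}.
BedNo → Dosage applies; add {Dosage} → now {AdmitDate, BedNo, Dosage, Drug}.
BedNo → Diagnosis applies; add {Diagnosis} → now {AdmitDate, BedNo, Diagnosis, Dosage, Drug}.
Diagnosis → Ward applies; add {Ward} → now {AdmitDate, BedNo, Diagnosis, Dosage, Drug, Ward}.
No further FD applies.

{AdmitDate, BedNo, Diagnosis, Dosage, Drug, Ward}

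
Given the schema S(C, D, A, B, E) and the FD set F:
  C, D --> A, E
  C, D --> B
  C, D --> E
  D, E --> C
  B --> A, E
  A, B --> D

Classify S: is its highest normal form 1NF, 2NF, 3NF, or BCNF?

Candidate keys: {B}, {C, D}, {D, E}. Prime attributes: {B, C, D, E}.
Each dependency's left side is a superkey — BCNF holds.

BCNF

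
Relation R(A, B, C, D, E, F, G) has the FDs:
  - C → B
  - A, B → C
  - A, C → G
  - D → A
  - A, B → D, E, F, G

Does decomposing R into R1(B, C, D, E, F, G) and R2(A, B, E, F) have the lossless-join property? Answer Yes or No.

R1 ∩ R2 = {B, E, F}; its closure under F is {B, E, F}.
Neither R1 nor R2 is contained in that closure, so the decomposition is lossy.

No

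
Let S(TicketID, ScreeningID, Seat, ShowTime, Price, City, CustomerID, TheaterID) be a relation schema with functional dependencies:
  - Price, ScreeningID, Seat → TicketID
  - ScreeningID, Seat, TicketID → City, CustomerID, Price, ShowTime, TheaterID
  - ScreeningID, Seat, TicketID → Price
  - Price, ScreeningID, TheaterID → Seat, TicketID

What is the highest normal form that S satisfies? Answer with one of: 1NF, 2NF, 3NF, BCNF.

BCNF

Candidate keys: {Price, ScreeningID, Seat}, {Price, ScreeningID, TheaterID}, {ScreeningID, Seat, TicketID}. Prime attributes: {Price, ScreeningID, Seat, TheaterID, TicketID}.
Each dependency's left side is a superkey — BCNF holds.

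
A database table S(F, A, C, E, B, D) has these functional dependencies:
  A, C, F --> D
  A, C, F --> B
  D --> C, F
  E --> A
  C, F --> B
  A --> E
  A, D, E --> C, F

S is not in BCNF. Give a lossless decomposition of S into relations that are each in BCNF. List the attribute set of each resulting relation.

{A, E}; {B, C, F}; {C, D, F}; {D, E}

Candidate keys of the original relation: {A, C, F}, {A, D}, {C, E, F}, {D, E}.
Within {A, B, C, D, E, F}: {D}⁺ ∩ {A, B, C, D, E, F} = {B, C, D, F}, not the whole set, so D --> B, C, F violates BCNF; decompose into {B, C, D, F} and {A, D, E}.
Within {B, C, D, F}: {C, F}⁺ ∩ {B, C, D, F} = {B, C, F}, not the whole set, so C, F --> B violates BCNF; decompose into {B, C, F} and {C, D, F}.
{B, C, F}: every determinant is a superkey — BCNF.
{C, D, F}: every determinant is a superkey — BCNF.
Within {A, D, E}: {E}⁺ ∩ {A, D, E} = {A, E}, not the whole set, so E --> A violates BCNF; decompose into {A, E} and {D, E}.
{A, E}: every determinant is a superkey — BCNF.
{D, E}: every determinant is a superkey — BCNF.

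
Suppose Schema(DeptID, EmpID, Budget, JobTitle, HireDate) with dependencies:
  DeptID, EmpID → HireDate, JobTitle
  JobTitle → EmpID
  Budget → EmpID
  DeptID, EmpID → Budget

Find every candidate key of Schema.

No FD produces {DeptID}, so it must be in every candidate key.
{Budget, DeptID} is a candidate key since {Budget, DeptID}⁺ = {Budget, DeptID, EmpID, HireDate, JobTitle} covers every attribute.
{DeptID, EmpID} is a candidate key since {DeptID, EmpID}⁺ = {Budget, DeptID, EmpID, HireDate, JobTitle} covers every attribute.
{DeptID, JobTitle} is a candidate key since {DeptID, JobTitle}⁺ = {Budget, DeptID, EmpID, HireDate, JobTitle} covers every attribute.
Any other superkey properly contains one of these, so there are no further candidate keys.

{Budget, DeptID}, {DeptID, EmpID}, {DeptID, JobTitle}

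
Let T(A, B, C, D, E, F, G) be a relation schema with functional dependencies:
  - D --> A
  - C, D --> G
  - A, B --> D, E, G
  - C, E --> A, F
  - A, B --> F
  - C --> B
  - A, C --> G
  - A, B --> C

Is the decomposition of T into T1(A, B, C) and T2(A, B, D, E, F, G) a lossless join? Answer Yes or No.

Yes

T1 ∩ T2 = {A, B}; its closure under F is {A, B, C, D, E, F, G}.
T1 is contained in that closure, so T1 ∩ T2 --> T1 holds and the join is lossless.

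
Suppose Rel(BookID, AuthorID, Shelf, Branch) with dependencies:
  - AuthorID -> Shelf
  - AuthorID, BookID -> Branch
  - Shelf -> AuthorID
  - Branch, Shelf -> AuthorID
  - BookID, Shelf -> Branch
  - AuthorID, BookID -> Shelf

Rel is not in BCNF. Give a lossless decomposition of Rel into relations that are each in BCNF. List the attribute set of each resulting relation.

{AuthorID, BookID, Branch}; {AuthorID, Shelf}

Candidate keys of the original relation: {AuthorID, BookID}, {BookID, Shelf}.
In {AuthorID, BookID, Branch, Shelf}, {AuthorID} is not a superkey ({AuthorID}⁺ restricted to this set is {AuthorID, Shelf}), so split on AuthorID -> Shelf into {AuthorID, Shelf} and {AuthorID, BookID, Branch}.
{AuthorID, Shelf} is in BCNF.
{AuthorID, BookID, Branch} is in BCNF.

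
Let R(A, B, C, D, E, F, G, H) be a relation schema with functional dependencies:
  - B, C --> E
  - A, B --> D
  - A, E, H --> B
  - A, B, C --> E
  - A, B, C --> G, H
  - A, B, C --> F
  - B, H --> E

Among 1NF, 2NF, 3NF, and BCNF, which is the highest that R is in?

1NF

Candidate keys: {A, B, C}, {A, C, E, H}. Prime attributes: {A, B, C, E, H}.
B, C --> E: {B, C}⁺ = {B, C, E}, which is not all of the attributes, so the left side is not a superkey — BCNF is violated.
Because {D} is non-prime and the left side of A, B --> D is not a superkey, the relation is not in 3NF.
{A, B} is a proper subset of the key {A, B, C}, and {A, B}⁺ contains the non-prime attribute {D} — a partial dependency, so 2NF is violated.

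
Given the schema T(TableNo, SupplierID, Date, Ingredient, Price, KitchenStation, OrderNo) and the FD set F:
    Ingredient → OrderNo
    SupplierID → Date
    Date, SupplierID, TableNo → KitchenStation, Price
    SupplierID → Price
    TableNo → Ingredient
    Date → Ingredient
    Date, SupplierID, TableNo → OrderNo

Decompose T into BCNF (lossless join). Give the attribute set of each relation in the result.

Candidate key of the original relation: {SupplierID, TableNo}.
{Date, Ingredient, KitchenStation, OrderNo, Price, SupplierID, TableNo}: {Ingredient} determines {Ingredient, OrderNo} here but is not a superkey — split on Ingredient → OrderNo, giving {Ingredient, OrderNo} and {Date, Ingredient, KitchenStation, Price, SupplierID, TableNo}.
{Ingredient, OrderNo}: every determinant is a superkey — BCNF.
{Date, Ingredient, KitchenStation, Price, SupplierID, TableNo}: {SupplierID} determines {Date, Ingredient, Price, SupplierID} here but is not a superkey — split on SupplierID → Date, Ingredient, Price, giving {Date, Ingredient, Price, SupplierID} and {KitchenStation, SupplierID, TableNo}.
{Date, Ingredient, Price, SupplierID}: {Date} determines {Date, Ingredient} here but is not a superkey — split on Date → Ingredient, giving {Date, Ingredient} and {Date, Price, SupplierID}.
{Date, Ingredient}: every determinant is a superkey — BCNF.
{Date, Price, SupplierID}: every determinant is a superkey — BCNF.
{KitchenStation, SupplierID, TableNo}: every determinant is a superkey — BCNF.

{Date, Ingredient}; {Date, Price, SupplierID}; {Ingredient, OrderNo}; {KitchenStation, SupplierID, TableNo}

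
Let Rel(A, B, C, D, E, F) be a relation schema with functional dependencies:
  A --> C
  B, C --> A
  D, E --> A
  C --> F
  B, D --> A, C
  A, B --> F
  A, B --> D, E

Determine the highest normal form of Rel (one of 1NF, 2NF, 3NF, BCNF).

Candidate keys: {A, B}, {B, C}, {B, D}. Prime attributes: {A, B, C, D}.
For A --> C we have {A}⁺ = {A, C, F}; {A} is not a superkey, so BCNF fails.
C --> F has non-prime {F} on the right and a non-superkey on the left, so 3NF fails.
{A} is a proper subset of the key {A, B}, and {A}⁺ contains the non-prime attribute {F} — a partial dependency, so 2NF is violated.

1NF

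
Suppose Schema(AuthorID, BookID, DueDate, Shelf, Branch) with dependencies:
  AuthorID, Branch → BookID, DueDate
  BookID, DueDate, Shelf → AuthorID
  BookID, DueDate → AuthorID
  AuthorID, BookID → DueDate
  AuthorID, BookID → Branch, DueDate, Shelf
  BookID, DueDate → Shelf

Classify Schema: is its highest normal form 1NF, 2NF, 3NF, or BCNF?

Candidate keys: {AuthorID, BookID}, {AuthorID, Branch}, {BookID, DueDate}. Prime attributes: {AuthorID, BookID, Branch, DueDate}.
Each dependency's left side is a superkey — BCNF holds.

BCNF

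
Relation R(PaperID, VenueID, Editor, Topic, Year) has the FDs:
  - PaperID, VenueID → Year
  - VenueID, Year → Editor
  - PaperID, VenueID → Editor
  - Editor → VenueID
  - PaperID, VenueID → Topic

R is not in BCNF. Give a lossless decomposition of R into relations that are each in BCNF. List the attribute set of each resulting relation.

Candidate keys of the original relation: {Editor, PaperID}, {PaperID, VenueID}.
Within {Editor, PaperID, Topic, VenueID, Year}: {VenueID, Year}⁺ ∩ {Editor, PaperID, Topic, VenueID, Year} = {Editor, VenueID, Year}, not the whole set, so VenueID, Year → Editor violates BCNF; decompose into {Editor, VenueID, Year} and {PaperID, Topic, VenueID, Year}.
Within {Editor, VenueID, Year}: {Editor}⁺ ∩ {Editor, VenueID, Year} = {Editor, VenueID}, not the whole set, so Editor → VenueID violates BCNF; decompose into {Editor, VenueID} and {Editor, Year}.
{Editor, VenueID} has no BCNF violation.
{Editor, Year} has no BCNF violation.
{PaperID, Topic, VenueID, Year} has no BCNF violation.

{Editor, VenueID}; {Editor, Year}; {PaperID, Topic, VenueID, Year}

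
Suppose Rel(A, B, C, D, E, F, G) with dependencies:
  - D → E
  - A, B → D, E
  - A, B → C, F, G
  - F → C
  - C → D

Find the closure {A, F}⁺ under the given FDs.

{A, C, D, E, F}

Start with {A, F}.
F → C applies; add {C} → now {A, C, F}.
C → D applies; add {D} → now {A, C, D, F}.
D → E applies; add {E} → now {A, C, D, E, F}.
No further FD applies.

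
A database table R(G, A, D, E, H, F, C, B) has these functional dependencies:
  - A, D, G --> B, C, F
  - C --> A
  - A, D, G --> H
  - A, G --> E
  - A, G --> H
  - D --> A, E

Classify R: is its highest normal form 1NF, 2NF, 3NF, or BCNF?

Candidate key: {D, G}. Prime attributes: {D, G}.
C --> A breaks BCNF: {C}⁺ = {A, C}, so {C} is not a superkey.
Because {A} is non-prime and the left side of C --> A is not a superkey, the relation is not in 3NF.
{D} is a proper subset of the key {D, G}, and {D}⁺ contains the non-prime attributes {A, E} — a partial dependency, so 2NF is violated.

1NF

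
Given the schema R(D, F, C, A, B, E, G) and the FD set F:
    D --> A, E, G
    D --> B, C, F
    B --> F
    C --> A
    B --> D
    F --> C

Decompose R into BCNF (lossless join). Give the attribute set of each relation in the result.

Candidate keys of the original relation: {B}, {D}.
{A, B, C, D, E, F, G}: {C} determines {A, C} here but is not a superkey — split on C --> A, giving {A, C} and {B, C, D, E, F, G}.
{A, C} is in BCNF.
{B, C, D, E, F, G}: {F} determines {C, F} here but is not a superkey — split on F --> C, giving {C, F} and {B, D, E, F, G}.
{C, F} is in BCNF.
{B, D, E, F, G} is in BCNF.

{A, C}; {B, D, E, F, G}; {C, F}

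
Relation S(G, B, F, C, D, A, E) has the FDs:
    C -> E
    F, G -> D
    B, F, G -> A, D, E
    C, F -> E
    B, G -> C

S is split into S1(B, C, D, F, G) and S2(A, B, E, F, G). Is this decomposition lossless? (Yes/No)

The shared attributes are {B, F, G} and {B, F, G}⁺ = {A, B, C, D, E, F, G}.
This includes all of S1, so the common attributes are a superkey of S1 — the join is lossless.

Yes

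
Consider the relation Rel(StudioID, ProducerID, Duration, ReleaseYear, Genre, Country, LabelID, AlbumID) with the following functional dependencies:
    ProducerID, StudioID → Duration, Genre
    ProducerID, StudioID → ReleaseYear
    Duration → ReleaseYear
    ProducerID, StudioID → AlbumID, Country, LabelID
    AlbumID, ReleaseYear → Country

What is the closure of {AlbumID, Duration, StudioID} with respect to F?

Start with {AlbumID, Duration, StudioID}.
Duration → ReleaseYear applies; add {ReleaseYear} → now {AlbumID, Duration, ReleaseYear, StudioID}.
AlbumID, ReleaseYear → Country applies; add {Country} → now {AlbumID, Country, Duration, ReleaseYear, StudioID}.
No further FD applies.

{AlbumID, Country, Duration, ReleaseYear, StudioID}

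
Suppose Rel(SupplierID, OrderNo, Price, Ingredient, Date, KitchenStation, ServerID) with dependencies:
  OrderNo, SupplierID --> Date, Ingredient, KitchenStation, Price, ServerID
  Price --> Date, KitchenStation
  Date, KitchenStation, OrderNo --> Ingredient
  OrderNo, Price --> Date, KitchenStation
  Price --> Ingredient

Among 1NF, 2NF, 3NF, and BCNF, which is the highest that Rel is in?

2NF

Candidate key: {OrderNo, SupplierID}. Prime attributes: {OrderNo, SupplierID}.
Price --> Date, KitchenStation: {Price}⁺ = {Date, Ingredient, KitchenStation, Price}, which is not all of the attributes, so the left side is not a superkey — BCNF is violated.
Price --> Date, KitchenStation has non-prime {Date, KitchenStation} on the right and a non-superkey on the left, so 3NF fails.
No proper subset of a key has a non-prime attribute in its closure, so there is no partial dependency; 2NF holds.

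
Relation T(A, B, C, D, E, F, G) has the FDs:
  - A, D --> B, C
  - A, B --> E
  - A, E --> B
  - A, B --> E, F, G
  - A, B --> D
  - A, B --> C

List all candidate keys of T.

{A, B}, {A, D}, {A, E}

No FD produces {A}, so it must be in every candidate key.
{A, B}⁺ = {A, B, C, D, E, F, G}, which is every attribute, so {A, B} is a candidate key.
{A, D}⁺ = {A, B, C, D, E, F, G}, which is every attribute, so {A, D} is a candidate key.
{A, E}⁺ = {A, B, C, D, E, F, G}, which is every attribute, so {A, E} is a candidate key.
These are minimal and exhaustive — every other superkey contains one of them.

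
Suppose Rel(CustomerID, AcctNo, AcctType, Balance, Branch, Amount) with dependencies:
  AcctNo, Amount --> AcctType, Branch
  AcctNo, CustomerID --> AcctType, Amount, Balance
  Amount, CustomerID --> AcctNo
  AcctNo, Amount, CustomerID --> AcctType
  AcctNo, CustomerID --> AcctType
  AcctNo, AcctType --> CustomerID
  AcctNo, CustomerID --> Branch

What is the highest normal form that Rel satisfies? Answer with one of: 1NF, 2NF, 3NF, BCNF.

BCNF

Candidate keys: {AcctNo, AcctType}, {AcctNo, Amount}, {AcctNo, CustomerID}, {Amount, CustomerID}. Prime attributes: {AcctNo, AcctType, Amount, CustomerID}.
Each dependency's left side is a superkey — BCNF holds.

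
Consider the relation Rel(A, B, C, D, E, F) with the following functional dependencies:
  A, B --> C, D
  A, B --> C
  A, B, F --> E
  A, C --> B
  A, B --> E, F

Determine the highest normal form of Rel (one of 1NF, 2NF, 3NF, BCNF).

BCNF

Candidate keys: {A, B}, {A, C}. Prime attributes: {A, B, C}.
Every FD has a superkey on the left, so the relation is in BCNF.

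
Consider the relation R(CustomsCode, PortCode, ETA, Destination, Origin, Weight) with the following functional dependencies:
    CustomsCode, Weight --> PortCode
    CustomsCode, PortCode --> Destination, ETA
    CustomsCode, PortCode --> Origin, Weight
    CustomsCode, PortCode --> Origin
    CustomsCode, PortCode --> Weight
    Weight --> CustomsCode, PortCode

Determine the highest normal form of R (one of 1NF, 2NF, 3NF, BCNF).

Candidate keys: {CustomsCode, PortCode}, {Weight}. Prime attributes: {CustomsCode, PortCode, Weight}.
Each dependency's left side is a superkey — BCNF holds.

BCNF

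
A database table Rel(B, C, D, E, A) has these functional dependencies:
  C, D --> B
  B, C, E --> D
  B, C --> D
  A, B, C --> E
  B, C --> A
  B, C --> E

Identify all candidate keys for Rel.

No FD produces {C}, so it must be in every candidate key.
{B, C}⁺ = {A, B, C, D, E} — all of the relation — so {B, C} is a candidate key.
{C, D}⁺ = {A, B, C, D, E} — all of the relation — so {C, D} is a candidate key.
Any other superkey properly contains one of these, so there are no further candidate keys.

{B, C}, {C, D}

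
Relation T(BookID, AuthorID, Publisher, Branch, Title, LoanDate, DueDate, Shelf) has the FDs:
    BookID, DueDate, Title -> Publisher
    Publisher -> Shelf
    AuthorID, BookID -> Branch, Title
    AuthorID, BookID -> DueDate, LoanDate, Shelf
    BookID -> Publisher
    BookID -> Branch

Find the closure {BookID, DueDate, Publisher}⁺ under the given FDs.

{BookID, Branch, DueDate, Publisher, Shelf}

Start with {BookID, DueDate, Publisher}.
Publisher -> Shelf applies; add {Shelf} → now {BookID, DueDate, Publisher, Shelf}.
BookID -> Branch applies; add {Branch} → now {BookID, Branch, DueDate, Publisher, Shelf}.
No further FD applies.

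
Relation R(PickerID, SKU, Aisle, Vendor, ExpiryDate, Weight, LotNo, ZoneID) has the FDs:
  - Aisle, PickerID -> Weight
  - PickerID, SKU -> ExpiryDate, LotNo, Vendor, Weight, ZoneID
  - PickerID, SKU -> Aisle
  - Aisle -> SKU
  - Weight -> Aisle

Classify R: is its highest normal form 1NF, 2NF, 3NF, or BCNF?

Candidate keys: {Aisle, PickerID}, {PickerID, SKU}, {PickerID, Weight}. Prime attributes: {Aisle, PickerID, SKU, Weight}.
Aisle -> SKU breaks BCNF: {Aisle}⁺ = {Aisle, SKU}, so {Aisle} is not a superkey.
Its right-hand attributes {SKU} are all prime, as are those of every other non-superkey FD — the relation is in 3NF.

3NF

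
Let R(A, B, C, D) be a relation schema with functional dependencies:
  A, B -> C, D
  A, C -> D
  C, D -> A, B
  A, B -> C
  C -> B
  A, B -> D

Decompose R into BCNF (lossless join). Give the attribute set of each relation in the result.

{A, C, D}; {B, C}

Candidate keys of the original relation: {A, B}, {A, C}, {C, D}.
{A, B, C, D}: {C} determines {B, C} here but is not a superkey — split on C -> B, giving {B, C} and {A, C, D}.
{B, C} has no BCNF violation.
{A, C, D} has no BCNF violation.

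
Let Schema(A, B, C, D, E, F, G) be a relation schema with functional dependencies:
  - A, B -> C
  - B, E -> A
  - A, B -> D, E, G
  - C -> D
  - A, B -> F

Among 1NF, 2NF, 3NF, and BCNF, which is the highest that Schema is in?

Candidate keys: {A, B}, {B, E}. Prime attributes: {A, B, E}.
C -> D: {C}⁺ = {C, D}, which is not all of the attributes, so the left side is not a superkey — BCNF is violated.
Because {D} is non-prime and the left side of C -> D is not a superkey, the relation is not in 3NF.
No proper subset of a key has a non-prime attribute in its closure, so there is no partial dependency; 2NF holds.

2NF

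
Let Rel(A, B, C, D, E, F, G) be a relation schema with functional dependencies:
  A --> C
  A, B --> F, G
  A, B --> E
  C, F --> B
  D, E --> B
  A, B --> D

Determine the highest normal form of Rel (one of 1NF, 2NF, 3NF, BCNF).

1NF

Candidate keys: {A, B}, {A, D, E}, {A, F}. Prime attributes: {A, B, D, E, F}.
For A --> C we have {A}⁺ = {A, C}; {A} is not a superkey, so BCNF fails.
A --> C has non-prime {C} on the right and a non-superkey on the left, so 3NF fails.
Since {A} ⊂ {A, B} and {A}⁺ ⊇ {C} with {C} non-prime, there is a partial dependency; 2NF fails.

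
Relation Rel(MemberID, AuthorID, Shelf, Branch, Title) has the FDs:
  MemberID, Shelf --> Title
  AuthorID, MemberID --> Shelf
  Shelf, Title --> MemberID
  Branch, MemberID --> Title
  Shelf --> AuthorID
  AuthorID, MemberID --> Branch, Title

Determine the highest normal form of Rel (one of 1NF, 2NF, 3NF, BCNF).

Candidate keys: {AuthorID, MemberID}, {MemberID, Shelf}, {Shelf, Title}. Prime attributes: {AuthorID, MemberID, Shelf, Title}.
Branch, MemberID --> Title breaks BCNF: {Branch, MemberID}⁺ = {Branch, MemberID, Title}, so {Branch, MemberID} is not a superkey.
Since {Title} ⊆ prime attributes and every other non-superkey FD also has a prime right side, the schema is in 3NF.

3NF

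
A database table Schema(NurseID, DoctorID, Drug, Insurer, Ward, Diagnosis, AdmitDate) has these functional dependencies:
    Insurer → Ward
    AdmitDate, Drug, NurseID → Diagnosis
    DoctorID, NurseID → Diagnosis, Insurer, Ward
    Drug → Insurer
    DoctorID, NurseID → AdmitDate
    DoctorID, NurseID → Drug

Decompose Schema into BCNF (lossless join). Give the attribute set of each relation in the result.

Candidate key of the original relation: {DoctorID, NurseID}.
{AdmitDate, Diagnosis, DoctorID, Drug, Insurer, NurseID, Ward}: {Insurer} determines {Insurer, Ward} here but is not a superkey — split on Insurer → Ward, giving {Insurer, Ward} and {AdmitDate, Diagnosis, DoctorID, Drug, Insurer, NurseID}.
{Insurer, Ward}: every determinant is a superkey — BCNF.
{AdmitDate, Diagnosis, DoctorID, Drug, Insurer, NurseID}: {AdmitDate, Drug, NurseID} determines {AdmitDate, Diagnosis, Drug, Insurer, NurseID} here but is not a superkey — split on AdmitDate, Drug, NurseID → Diagnosis, Insurer, giving {AdmitDate, Diagnosis, Drug, Insurer, NurseID} and {AdmitDate, DoctorID, Drug, NurseID}.
{AdmitDate, Diagnosis, Drug, Insurer, NurseID}: {Drug} determines {Drug, Insurer} here but is not a superkey — split on Drug → Insurer, giving {Drug, Insurer} and {AdmitDate, Diagnosis, Drug, NurseID}.
{Drug, Insurer}: every determinant is a superkey — BCNF.
{AdmitDate, Diagnosis, Drug, NurseID}: every determinant is a superkey — BCNF.
{AdmitDate, DoctorID, Drug, NurseID}: every determinant is a superkey — BCNF.

{AdmitDate, Diagnosis, Drug, NurseID}; {AdmitDate, DoctorID, Drug, NurseID}; {Drug, Insurer}; {Insurer, Ward}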